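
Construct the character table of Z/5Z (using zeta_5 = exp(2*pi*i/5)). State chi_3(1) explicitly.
Character table of Z/5Z (irreps indexed chi_0,...,chi_4 with chi_k(m) = zeta_5^(k*m), zeta_5 = exp(2*pi*i/5)):
  irrep \ class  {0} (size 1)  {1} (size 1)    {2} (size 1)    {3} (size 1)    {4} (size 1)  
  chi_0          1             1               1               1               1             
  chi_1          1             exp(2*I*pi/5)   exp(4*I*pi/5)   exp(-4*I*pi/5)  exp(-2*I*pi/5)
  chi_2          1             exp(4*I*pi/5)   exp(-2*I*pi/5)  exp(2*I*pi/5)   exp(-4*I*pi/5)
  chi_3          1             exp(-4*I*pi/5)  exp(2*I*pi/5)   exp(-2*I*pi/5)  exp(4*I*pi/5) 
  chi_4          1             exp(-2*I*pi/5)  exp(-4*I*pi/5)  exp(4*I*pi/5)   exp(2*I*pi/5) 

Spot check: chi_3(1) = zeta_5^(3*1) = zeta_5^3 = exp(-4*I*pi/5).

Argument: Z/5Z is abelian, so all 5 irreducible complex representations are 1-dimensional. They are given by chi_k(m) = zeta_5^(k*m) for k = 0,...,4. Row orthogonality: sum_m chi_k(m) conj(chi_l(m)) = 5 * [k = l].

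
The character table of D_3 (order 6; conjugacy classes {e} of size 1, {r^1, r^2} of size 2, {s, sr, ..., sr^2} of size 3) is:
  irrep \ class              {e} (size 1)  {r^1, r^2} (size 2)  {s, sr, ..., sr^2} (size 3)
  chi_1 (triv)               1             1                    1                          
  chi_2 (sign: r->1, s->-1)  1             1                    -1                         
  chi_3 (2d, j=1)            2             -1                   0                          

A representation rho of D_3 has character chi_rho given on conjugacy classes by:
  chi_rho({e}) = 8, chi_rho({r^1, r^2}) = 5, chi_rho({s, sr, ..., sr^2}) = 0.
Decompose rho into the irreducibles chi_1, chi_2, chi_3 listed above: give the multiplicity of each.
Multiplicities: chi_1: 3, chi_2: 3, chi_3: 1.

Derivation: Use <chi_rho, chi> = (1/|G|) sum_C |C| * chi_rho(C) * conj(chi(C)) with |G| = 6 for each irreducible chi in the table:
  <chi_rho, chi_1> = (1/6)[1*(8)*conj(1) + 2*(5)*conj(1) + 3*(0)*conj(1)]
      = (1/6)[(8) + (10) + (0)] = 18/6 = 3
  <chi_rho, chi_2> = (1/6)[1*(8)*conj(1) + 2*(5)*conj(1) + 3*(0)*conj(-1)]
      = (1/6)[(8) + (10) + (0)] = 18/6 = 3
  <chi_rho, chi_3> = (1/6)[1*(8)*conj(2) + 2*(5)*conj(-1) + 3*(0)*conj(0)]
      = (1/6)[(16) + (-10) + (0)] = 6/6 = 1
Dimension check: dim(rho) = sum (mult * dim) = 3*1 + 3*1 + 1*2 = 8 = chi_rho(e) = 8.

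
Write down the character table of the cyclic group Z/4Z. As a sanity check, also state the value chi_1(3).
Character table of Z/4Z (irreps indexed chi_0,...,chi_3 with chi_k(m) = zeta_4^(k*m), zeta_4 = exp(2*pi*i/4)):
  irrep \ class  {0} (size 1)  {1} (size 1)  {2} (size 1)  {3} (size 1)
  chi_0          1             1             1             1           
  chi_1          1             I             -1            -I          
  chi_2          1             -1            1             -1          
  chi_3          1             -I            -1            I           

Spot check: chi_1(3) = zeta_4^(1*3) = zeta_4^3 = -I.

Details: Z/4Z is abelian, so all 4 irreducible complex representations are 1-dimensional. They are given by chi_k(m) = zeta_4^(k*m) for k = 0,...,3. Row orthogonality: sum_m chi_k(m) conj(chi_l(m)) = 4 * [k = l].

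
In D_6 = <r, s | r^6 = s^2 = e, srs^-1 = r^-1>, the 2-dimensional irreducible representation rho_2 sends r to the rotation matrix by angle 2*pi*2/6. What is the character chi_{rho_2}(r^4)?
chi_{rho_2}(r^4) = 2*cos(2*pi*2*4/6) = -1

Solution. rho_2(r^4) is rotation by angle 2*pi*2*4/6, whose trace is 2*cos(2*pi*2*4/6) = -1.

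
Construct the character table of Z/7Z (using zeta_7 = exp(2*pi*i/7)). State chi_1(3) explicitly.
Character table of Z/7Z (irreps indexed chi_0,...,chi_6 with chi_k(m) = zeta_7^(k*m), zeta_7 = exp(2*pi*i/7)):
  irrep \ class  {0} (size 1)  {1} (size 1)    {2} (size 1)    {3} (size 1)    {4} (size 1)    {5} (size 1)    {6} (size 1)  
  chi_0          1             1               1               1               1               1               1             
  chi_1          1             exp(2*I*pi/7)   exp(4*I*pi/7)   exp(6*I*pi/7)   exp(-6*I*pi/7)  exp(-4*I*pi/7)  exp(-2*I*pi/7)
  chi_2          1             exp(4*I*pi/7)   exp(-6*I*pi/7)  exp(-2*I*pi/7)  exp(2*I*pi/7)   exp(6*I*pi/7)   exp(-4*I*pi/7)
  chi_3          1             exp(6*I*pi/7)   exp(-2*I*pi/7)  exp(4*I*pi/7)   exp(-4*I*pi/7)  exp(2*I*pi/7)   exp(-6*I*pi/7)
  chi_4          1             exp(-6*I*pi/7)  exp(2*I*pi/7)   exp(-4*I*pi/7)  exp(4*I*pi/7)   exp(-2*I*pi/7)  exp(6*I*pi/7) 
  chi_5          1             exp(-4*I*pi/7)  exp(6*I*pi/7)   exp(2*I*pi/7)   exp(-2*I*pi/7)  exp(-6*I*pi/7)  exp(4*I*pi/7) 
  chi_6          1             exp(-2*I*pi/7)  exp(-4*I*pi/7)  exp(-6*I*pi/7)  exp(6*I*pi/7)   exp(4*I*pi/7)   exp(2*I*pi/7) 

Spot check: chi_1(3) = zeta_7^(1*3) = zeta_7^3 = exp(6*I*pi/7).

Explanation: Z/7Z is abelian, so all 7 irreducible complex representations are 1-dimensional. They are given by chi_k(m) = zeta_7^(k*m) for k = 0,...,6. Row orthogonality: sum_m chi_k(m) conj(chi_l(m)) = 7 * [k = l].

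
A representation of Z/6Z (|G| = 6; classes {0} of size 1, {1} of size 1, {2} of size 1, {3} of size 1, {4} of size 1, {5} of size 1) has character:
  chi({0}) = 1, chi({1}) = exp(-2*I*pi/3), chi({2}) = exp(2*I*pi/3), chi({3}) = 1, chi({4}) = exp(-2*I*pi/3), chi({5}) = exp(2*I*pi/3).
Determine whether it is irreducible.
Irreducible: <chi, chi> = 1.

Reasoning: <chi, chi> = (1/|G|) sum_C |C| * |chi(C)|^2 = (1/6)[1*|1|^2 + 1*|exp(-2*I*pi/3)|^2 + 1*|exp(2*I*pi/3)|^2 + 1*|1|^2 + 1*|exp(-2*I*pi/3)|^2 + 1*|exp(2*I*pi/3)|^2]
  = (1/6)[(1) + (1) + (1) + (1) + (1) + (1)] = 6/6 = 1.
(Exp terms are combined using exp(i*s)*conj(exp(i*t)) = exp(i*(s-t)), and sums of them are collapsed using the identity that for every m > 1 the m distinct m-th roots of unity sum to 0, e.g. 1 + exp(2*I*pi/3) + exp(-2*I*pi/3) = 0.)
A character is irreducible iff <chi, chi> = 1, so this representation is irreducible.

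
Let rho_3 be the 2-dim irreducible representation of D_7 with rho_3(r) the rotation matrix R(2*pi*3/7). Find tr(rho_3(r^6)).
chi_{rho_3}(r^6) = 2*cos(2*pi*3*6/7) = -2*cos(pi/7)

Explanation: rho_3(r^6) is rotation by angle 2*pi*3*6/7, whose trace is 2*cos(2*pi*3*6/7) = -2*cos(pi/7).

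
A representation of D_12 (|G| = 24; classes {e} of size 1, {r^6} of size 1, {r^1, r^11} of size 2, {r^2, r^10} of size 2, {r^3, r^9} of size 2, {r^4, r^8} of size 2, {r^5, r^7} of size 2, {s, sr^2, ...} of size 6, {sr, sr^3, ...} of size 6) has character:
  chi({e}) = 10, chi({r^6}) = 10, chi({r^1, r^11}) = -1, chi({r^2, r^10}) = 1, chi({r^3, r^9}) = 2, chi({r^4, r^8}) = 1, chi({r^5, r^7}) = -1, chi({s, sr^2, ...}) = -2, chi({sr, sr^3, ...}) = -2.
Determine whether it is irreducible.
Not irreducible (reducible): <chi, chi> = 11 > 1.

Working: <chi, chi> = (1/|G|) sum_C |C| * |chi(C)|^2 = (1/24)[1*|10|^2 + 1*|10|^2 + 2*|-1|^2 + 2*|1|^2 + 2*|2|^2 + 2*|1|^2 + 2*|-1|^2 + 6*|-2|^2 + 6*|-2|^2]
  = (1/24)[(100) + (100) + (2) + (2) + (8) + (2) + (2) + (24) + (24)] = 264/24 = 11.
A character is irreducible iff <chi, chi> = 1, so this representation is reducible.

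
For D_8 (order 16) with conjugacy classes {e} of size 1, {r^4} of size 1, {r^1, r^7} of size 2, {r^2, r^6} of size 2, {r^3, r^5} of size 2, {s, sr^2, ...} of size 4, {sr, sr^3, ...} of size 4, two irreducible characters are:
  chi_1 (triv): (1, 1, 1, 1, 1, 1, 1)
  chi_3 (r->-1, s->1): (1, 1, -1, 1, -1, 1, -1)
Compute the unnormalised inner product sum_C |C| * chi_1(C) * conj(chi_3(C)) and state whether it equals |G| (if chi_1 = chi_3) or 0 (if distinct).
Sum = 0; so <chi_1, chi_3> = 0 (distinct irreducibles are orthogonal).

Derivation: Compute term by term over conjugacy classes (|C| * chi_1(C) * conj(chi_3(C))):
  1*(1)*conj(1) + 1*(1)*conj(1) + 2*(1)*conj(-1) + 2*(1)*conj(1) + 2*(1)*conj(-1) + 4*(1)*conj(1) + 4*(1)*conj(-1)
  = (1) + (1) + (-2) + (2) + (-2) + (4) + (-4)
  = 0.
Dividing by |G| = 16 gives 0/16 = 0, matching the row-orthogonality relation <chi_1, chi_3> = [chi_1 = chi_3].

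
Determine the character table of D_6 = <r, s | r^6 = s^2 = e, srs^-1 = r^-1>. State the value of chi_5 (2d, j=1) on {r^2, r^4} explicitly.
Conjugacy classes: {e} of size 1, {r^3} of size 1, {r^1, r^5} of size 2, {r^2, r^4} of size 2, {s, sr^2, ...} of size 3, {sr, sr^3, ...} of size 3.
Character table:
  irrep \ class              {e} (size 1)  {r^3} (size 1)  {r^1, r^5} (size 2)  {r^2, r^4} (size 2)  {s, sr^2, ...} (size 3)  {sr, sr^3, ...} (size 3)
  chi_1 (triv)               1             1               1                    1                    1                        1                       
  chi_2 (sign: r->1, s->-1)  1             1               1                    1                    -1                       -1                      
  chi_3 (r->-1, s->1)        1             -1              -1                   1                    1                        -1                      
  chi_4 (r->-1, s->-1)       1             -1              -1                   1                    -1                       1                       
  chi_5 (2d, j=1)            2             -2              1                    -1                   0                        0                       
  chi_6 (2d, j=2)            2             2               -1                   -1                   0                        0                       

Spot check: chi_5 (2d, j=1) on {r^2, r^4} = -1.

Derivation: D_6 has order 2*6 = 12 with 6 conjugacy classes, hence 6 irreducibles. Sum of squared dims 1 + 1 + 1 + 1 + 4 + 4 = 12 = |G|. Linear characters come from the abelianisation; the 2-dimensional irreps have character r^k -> 2*cos(2*pi*j*k/6), reflections -> 0.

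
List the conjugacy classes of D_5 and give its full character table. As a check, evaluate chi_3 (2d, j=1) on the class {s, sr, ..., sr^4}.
Conjugacy classes: {e} of size 1, {r^1, r^4} of size 2, {r^2, r^3} of size 2, {s, sr, ..., sr^4} of size 5.
Character table:
  irrep \ class              {e} (size 1)  {r^1, r^4} (size 2)  {r^2, r^3} (size 2)  {s, sr, ..., sr^4} (size 5)
  chi_1 (triv)               1             1                    1                    1                          
  chi_2 (sign: r->1, s->-1)  1             1                    1                    -1                         
  chi_3 (2d, j=1)            2             -1/2 + sqrt(5)/2     -sqrt(5)/2 - 1/2     0                          
  chi_4 (2d, j=2)            2             -sqrt(5)/2 - 1/2     -1/2 + sqrt(5)/2     0                          

Spot check: chi_3 (2d, j=1) on {s, sr, ..., sr^4} = 0.

Reasoning: D_5 has order 2*5 = 10 with 4 conjugacy classes, hence 4 irreducibles. Sum of squared dims 1 + 1 + 4 + 4 = 10 = |G|. Linear characters come from the abelianisation; the 2-dimensional irreps have character r^k -> 2*cos(2*pi*j*k/5), reflections -> 0.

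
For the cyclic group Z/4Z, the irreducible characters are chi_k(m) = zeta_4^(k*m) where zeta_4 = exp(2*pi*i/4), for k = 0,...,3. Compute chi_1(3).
chi_1(3) = zeta_4^3 = -I

Argument: chi_1(3) = zeta_4^(1*3) = zeta_4^3. Since zeta_4^4 = 1, this equals zeta_4^3 = exp(2*pi*i*3/4) = -I.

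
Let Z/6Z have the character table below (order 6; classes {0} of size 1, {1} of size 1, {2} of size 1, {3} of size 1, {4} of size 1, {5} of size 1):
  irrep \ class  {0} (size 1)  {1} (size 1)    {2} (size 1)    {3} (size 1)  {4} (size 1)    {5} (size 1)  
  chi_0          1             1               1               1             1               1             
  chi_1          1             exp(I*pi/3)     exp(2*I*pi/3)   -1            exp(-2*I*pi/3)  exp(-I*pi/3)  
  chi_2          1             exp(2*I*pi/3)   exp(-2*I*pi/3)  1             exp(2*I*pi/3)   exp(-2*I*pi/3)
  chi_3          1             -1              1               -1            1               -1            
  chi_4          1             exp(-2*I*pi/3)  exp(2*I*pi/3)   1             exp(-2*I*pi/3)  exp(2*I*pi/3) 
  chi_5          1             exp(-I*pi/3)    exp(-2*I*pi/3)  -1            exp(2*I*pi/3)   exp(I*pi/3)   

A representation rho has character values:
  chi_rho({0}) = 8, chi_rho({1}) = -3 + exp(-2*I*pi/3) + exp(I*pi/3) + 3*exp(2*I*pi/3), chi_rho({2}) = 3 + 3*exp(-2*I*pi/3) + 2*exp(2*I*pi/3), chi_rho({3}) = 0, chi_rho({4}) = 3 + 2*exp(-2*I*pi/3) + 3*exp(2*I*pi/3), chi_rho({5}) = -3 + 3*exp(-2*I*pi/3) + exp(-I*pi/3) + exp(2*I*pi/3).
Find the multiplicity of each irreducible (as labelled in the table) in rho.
Multiplicities: chi_0: 0, chi_1: 1, chi_2: 3, chi_3: 3, chi_4: 1, chi_5: 0.

Solution. Use <chi_rho, chi> = (1/|G|) sum_C |C| * chi_rho(C) * conj(chi(C)) with |G| = 6 for each irreducible chi in the table:
  <chi_rho, chi_0> = (1/6)[1*(8)*conj(1) + 1*(-3 + exp(-2*I*pi/3) + exp(I*pi/3) + 3*exp(2*I*pi/3))*conj(1) + 1*(3 + 3*exp(-2*I*pi/3) + 2*exp(2*I*pi/3))*conj(1) + 1*(0)*conj(1) + 1*(3 + 2*exp(-2*I*pi/3) + 3*exp(2*I*pi/3))*conj(1) + 1*(-3 + 3*exp(-2*I*pi/3) + exp(-I*pi/3) + exp(2*I*pi/3))*conj(1)]
      = (1/6)[(8) + (-3 + exp(-2*I*pi/3) + exp(I*pi/3) + 3*exp(2*I*pi/3)) + (3 + 3*exp(-2*I*pi/3) + 2*exp(2*I*pi/3)) + (0) + (3 + 2*exp(-2*I*pi/3) + 3*exp(2*I*pi/3)) + (-3 + 3*exp(-2*I*pi/3) + exp(-I*pi/3) + exp(2*I*pi/3))] = 0/6 = 0
  <chi_rho, chi_1> = (1/6)[1*(8)*conj(1) + 1*(-3 + exp(-2*I*pi/3) + exp(I*pi/3) + 3*exp(2*I*pi/3))*conj(exp(I*pi/3)) + 1*(3 + 3*exp(-2*I*pi/3) + 2*exp(2*I*pi/3))*conj(exp(2*I*pi/3)) + 1*(0)*conj(-1) + 1*(3 + 2*exp(-2*I*pi/3) + 3*exp(2*I*pi/3))*conj(exp(-2*I*pi/3)) + 1*(-3 + 3*exp(-2*I*pi/3) + exp(-I*pi/3) + exp(2*I*pi/3))*conj(exp(-I*pi/3))]
      = (1/6)[(8) + (-3*exp(-I*pi/3) + 3*exp(I*pi/3)) + (-1) + (0) + (-1) + (-3*exp(I*pi/3) + 3*exp(-I*pi/3))] = 6/6 = 1
  <chi_rho, chi_2> = (1/6)[1*(8)*conj(1) + 1*(-3 + exp(-2*I*pi/3) + exp(I*pi/3) + 3*exp(2*I*pi/3))*conj(exp(2*I*pi/3)) + 1*(3 + 3*exp(-2*I*pi/3) + 2*exp(2*I*pi/3))*conj(exp(-2*I*pi/3)) + 1*(0)*conj(1) + 1*(3 + 2*exp(-2*I*pi/3) + 3*exp(2*I*pi/3))*conj(exp(2*I*pi/3)) + 1*(-3 + 3*exp(-2*I*pi/3) + exp(-I*pi/3) + exp(2*I*pi/3))*conj(exp(-2*I*pi/3))]
      = (1/6)[(8) + (3 + exp(-I*pi/3) + exp(2*I*pi/3) - 3*exp(-2*I*pi/3)) + (3 + 2*exp(-2*I*pi/3) + 3*exp(2*I*pi/3)) + (0) + (3 + 3*exp(-2*I*pi/3) + 2*exp(2*I*pi/3)) + (3 - 3*exp(2*I*pi/3) + exp(-2*I*pi/3) + exp(I*pi/3))] = 18/6 = 3
  <chi_rho, chi_3> = (1/6)[1*(8)*conj(1) + 1*(-3 + exp(-2*I*pi/3) + exp(I*pi/3) + 3*exp(2*I*pi/3))*conj(-1) + 1*(3 + 3*exp(-2*I*pi/3) + 2*exp(2*I*pi/3))*conj(1) + 1*(0)*conj(-1) + 1*(3 + 2*exp(-2*I*pi/3) + 3*exp(2*I*pi/3))*conj(1) + 1*(-3 + 3*exp(-2*I*pi/3) + exp(-I*pi/3) + exp(2*I*pi/3))*conj(-1)]
      = (1/6)[(8) + (3 - 3*exp(2*I*pi/3) - exp(I*pi/3) - exp(-2*I*pi/3)) + (3 + 3*exp(-2*I*pi/3) + 2*exp(2*I*pi/3)) + (0) + (3 + 2*exp(-2*I*pi/3) + 3*exp(2*I*pi/3)) + (3 - exp(2*I*pi/3) - exp(-I*pi/3) - 3*exp(-2*I*pi/3))] = 18/6 = 3
  <chi_rho, chi_4> = (1/6)[1*(8)*conj(1) + 1*(-3 + exp(-2*I*pi/3) + exp(I*pi/3) + 3*exp(2*I*pi/3))*conj(exp(-2*I*pi/3)) + 1*(3 + 3*exp(-2*I*pi/3) + 2*exp(2*I*pi/3))*conj(exp(2*I*pi/3)) + 1*(0)*conj(1) + 1*(3 + 2*exp(-2*I*pi/3) + 3*exp(2*I*pi/3))*conj(exp(-2*I*pi/3)) + 1*(-3 + 3*exp(-2*I*pi/3) + exp(-I*pi/3) + exp(2*I*pi/3))*conj(exp(2*I*pi/3))]
      = (1/6)[(8) + (3*exp(-2*I*pi/3) - 3*exp(2*I*pi/3)) + (-1) + (0) + (-1) + (3*exp(2*I*pi/3) - 3*exp(-2*I*pi/3))] = 6/6 = 1
  <chi_rho, chi_5> = (1/6)[1*(8)*conj(1) + 1*(-3 + exp(-2*I*pi/3) + exp(I*pi/3) + 3*exp(2*I*pi/3))*conj(exp(-I*pi/3)) + 1*(3 + 3*exp(-2*I*pi/3) + 2*exp(2*I*pi/3))*conj(exp(-2*I*pi/3)) + 1*(0)*conj(-1) + 1*(3 + 2*exp(-2*I*pi/3) + 3*exp(2*I*pi/3))*conj(exp(2*I*pi/3)) + 1*(-3 + 3*exp(-2*I*pi/3) + exp(-I*pi/3) + exp(2*I*pi/3))*conj(exp(I*pi/3))]
      = (1/6)[(8) + (-3 - 3*exp(I*pi/3) + exp(-I*pi/3) + exp(2*I*pi/3)) + (3 + 2*exp(-2*I*pi/3) + 3*exp(2*I*pi/3)) + (0) + (3 + 3*exp(-2*I*pi/3) + 2*exp(2*I*pi/3)) + (-3 + exp(-2*I*pi/3) + exp(I*pi/3) - 3*exp(-I*pi/3))] = 0/6 = 0
(Exp terms are combined using exp(i*s)*conj(exp(i*t)) = exp(i*(s-t)), and sums of them are collapsed using the identity that for every m > 1 the m distinct m-th roots of unity sum to 0, e.g. 1 + exp(2*I*pi/3) + exp(-2*I*pi/3) = 0.)
Dimension check: dim(rho) = sum (mult * dim) = 0*1 + 1*1 + 3*1 + 3*1 + 1*1 + 0*1 = 8 = chi_rho(e) = 8.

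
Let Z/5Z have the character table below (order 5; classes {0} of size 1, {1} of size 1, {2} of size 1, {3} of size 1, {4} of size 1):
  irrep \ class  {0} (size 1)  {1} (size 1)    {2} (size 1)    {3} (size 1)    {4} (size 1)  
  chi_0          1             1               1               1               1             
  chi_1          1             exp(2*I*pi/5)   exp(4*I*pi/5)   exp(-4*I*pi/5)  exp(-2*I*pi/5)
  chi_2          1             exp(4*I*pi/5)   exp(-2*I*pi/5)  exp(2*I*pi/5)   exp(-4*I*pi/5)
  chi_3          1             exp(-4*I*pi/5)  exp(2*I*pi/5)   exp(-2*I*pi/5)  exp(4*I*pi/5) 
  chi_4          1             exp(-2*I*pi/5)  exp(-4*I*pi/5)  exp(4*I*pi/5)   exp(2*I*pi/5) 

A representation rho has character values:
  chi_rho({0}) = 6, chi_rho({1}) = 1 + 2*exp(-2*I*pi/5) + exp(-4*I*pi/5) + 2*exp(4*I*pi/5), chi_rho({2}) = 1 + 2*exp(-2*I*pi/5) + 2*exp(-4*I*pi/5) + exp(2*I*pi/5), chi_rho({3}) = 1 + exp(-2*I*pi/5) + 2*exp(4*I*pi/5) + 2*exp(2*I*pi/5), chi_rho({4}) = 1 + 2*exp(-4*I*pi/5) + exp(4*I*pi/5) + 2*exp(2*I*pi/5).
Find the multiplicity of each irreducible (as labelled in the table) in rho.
Multiplicities: chi_0: 1, chi_1: 0, chi_2: 2, chi_3: 1, chi_4: 2.

Solution. Use <chi_rho, chi> = (1/|G|) sum_C |C| * chi_rho(C) * conj(chi(C)) with |G| = 5 for each irreducible chi in the table:
  <chi_rho, chi_0> = (1/5)[1*(6)*conj(1) + 1*(1 + 2*exp(-2*I*pi/5) + exp(-4*I*pi/5) + 2*exp(4*I*pi/5))*conj(1) + 1*(1 + 2*exp(-2*I*pi/5) + 2*exp(-4*I*pi/5) + exp(2*I*pi/5))*conj(1) + 1*(1 + exp(-2*I*pi/5) + 2*exp(4*I*pi/5) + 2*exp(2*I*pi/5))*conj(1) + 1*(1 + 2*exp(-4*I*pi/5) + exp(4*I*pi/5) + 2*exp(2*I*pi/5))*conj(1)]
      = (1/5)[(6) + (1 + 2*exp(-2*I*pi/5) + exp(-4*I*pi/5) + 2*exp(4*I*pi/5)) + (1 + 2*exp(-2*I*pi/5) + 2*exp(-4*I*pi/5) + exp(2*I*pi/5)) + (1 + exp(-2*I*pi/5) + 2*exp(4*I*pi/5) + 2*exp(2*I*pi/5)) + (1 + 2*exp(-4*I*pi/5) + exp(4*I*pi/5) + 2*exp(2*I*pi/5))] = 5/5 = 1
  <chi_rho, chi_1> = (1/5)[1*(6)*conj(1) + 1*(1 + 2*exp(-2*I*pi/5) + exp(-4*I*pi/5) + 2*exp(4*I*pi/5))*conj(exp(2*I*pi/5)) + 1*(1 + 2*exp(-2*I*pi/5) + 2*exp(-4*I*pi/5) + exp(2*I*pi/5))*conj(exp(4*I*pi/5)) + 1*(1 + exp(-2*I*pi/5) + 2*exp(4*I*pi/5) + 2*exp(2*I*pi/5))*conj(exp(-4*I*pi/5)) + 1*(1 + 2*exp(-4*I*pi/5) + exp(4*I*pi/5) + 2*exp(2*I*pi/5))*conj(exp(-2*I*pi/5))]
      = (1/5)[(6) + (2*exp(-4*I*pi/5) + exp(-2*I*pi/5) + exp(4*I*pi/5) + 2*exp(2*I*pi/5)) + (exp(-2*I*pi/5) + exp(-4*I*pi/5) + 2*exp(4*I*pi/5) + 2*exp(2*I*pi/5)) + (2*exp(-2*I*pi/5) + 2*exp(-4*I*pi/5) + exp(4*I*pi/5) + exp(2*I*pi/5)) + (2*exp(-2*I*pi/5) + exp(-4*I*pi/5) + exp(2*I*pi/5) + 2*exp(4*I*pi/5))] = 0/5 = 0
  <chi_rho, chi_2> = (1/5)[1*(6)*conj(1) + 1*(1 + 2*exp(-2*I*pi/5) + exp(-4*I*pi/5) + 2*exp(4*I*pi/5))*conj(exp(4*I*pi/5)) + 1*(1 + 2*exp(-2*I*pi/5) + 2*exp(-4*I*pi/5) + exp(2*I*pi/5))*conj(exp(-2*I*pi/5)) + 1*(1 + exp(-2*I*pi/5) + 2*exp(4*I*pi/5) + 2*exp(2*I*pi/5))*conj(exp(2*I*pi/5)) + 1*(1 + 2*exp(-4*I*pi/5) + exp(4*I*pi/5) + 2*exp(2*I*pi/5))*conj(exp(-4*I*pi/5))]
      = (1/5)[(6) + (2 + exp(-4*I*pi/5) + exp(2*I*pi/5) + 2*exp(4*I*pi/5)) + (2 + 2*exp(-2*I*pi/5) + exp(4*I*pi/5) + exp(2*I*pi/5)) + (2 + exp(-2*I*pi/5) + exp(-4*I*pi/5) + 2*exp(2*I*pi/5)) + (2 + 2*exp(-4*I*pi/5) + exp(-2*I*pi/5) + exp(4*I*pi/5))] = 10/5 = 2
  <chi_rho, chi_3> = (1/5)[1*(6)*conj(1) + 1*(1 + 2*exp(-2*I*pi/5) + exp(-4*I*pi/5) + 2*exp(4*I*pi/5))*conj(exp(-4*I*pi/5)) + 1*(1 + 2*exp(-2*I*pi/5) + 2*exp(-4*I*pi/5) + exp(2*I*pi/5))*conj(exp(2*I*pi/5)) + 1*(1 + exp(-2*I*pi/5) + 2*exp(4*I*pi/5) + 2*exp(2*I*pi/5))*conj(exp(-2*I*pi/5)) + 1*(1 + 2*exp(-4*I*pi/5) + exp(4*I*pi/5) + 2*exp(2*I*pi/5))*conj(exp(4*I*pi/5))]
      = (1/5)[(6) + (1 + 2*exp(-2*I*pi/5) + exp(4*I*pi/5) + 2*exp(2*I*pi/5)) + (1 + 2*exp(-4*I*pi/5) + exp(-2*I*pi/5) + 2*exp(4*I*pi/5)) + (1 + 2*exp(-4*I*pi/5) + exp(2*I*pi/5) + 2*exp(4*I*pi/5)) + (1 + 2*exp(-2*I*pi/5) + exp(-4*I*pi/5) + 2*exp(2*I*pi/5))] = 5/5 = 1
  <chi_rho, chi_4> = (1/5)[1*(6)*conj(1) + 1*(1 + 2*exp(-2*I*pi/5) + exp(-4*I*pi/5) + 2*exp(4*I*pi/5))*conj(exp(-2*I*pi/5)) + 1*(1 + 2*exp(-2*I*pi/5) + 2*exp(-4*I*pi/5) + exp(2*I*pi/5))*conj(exp(-4*I*pi/5)) + 1*(1 + exp(-2*I*pi/5) + 2*exp(4*I*pi/5) + 2*exp(2*I*pi/5))*conj(exp(4*I*pi/5)) + 1*(1 + 2*exp(-4*I*pi/5) + exp(4*I*pi/5) + 2*exp(2*I*pi/5))*conj(exp(2*I*pi/5))]
      = (1/5)[(6) + (2 + 2*exp(-4*I*pi/5) + exp(-2*I*pi/5) + exp(2*I*pi/5)) + (2 + exp(-4*I*pi/5) + exp(4*I*pi/5) + 2*exp(2*I*pi/5)) + (2 + 2*exp(-2*I*pi/5) + exp(-4*I*pi/5) + exp(4*I*pi/5)) + (2 + exp(-2*I*pi/5) + exp(2*I*pi/5) + 2*exp(4*I*pi/5))] = 10/5 = 2
(Exp terms are combined using exp(i*s)*conj(exp(i*t)) = exp(i*(s-t)), and sums of them are collapsed using the identity that for every m > 1 the m distinct m-th roots of unity sum to 0, e.g. 1 + exp(2*I*pi/3) + exp(-2*I*pi/3) = 0.)
Dimension check: dim(rho) = sum (mult * dim) = 1*1 + 0*1 + 2*1 + 1*1 + 2*1 = 6 = chi_rho(e) = 6.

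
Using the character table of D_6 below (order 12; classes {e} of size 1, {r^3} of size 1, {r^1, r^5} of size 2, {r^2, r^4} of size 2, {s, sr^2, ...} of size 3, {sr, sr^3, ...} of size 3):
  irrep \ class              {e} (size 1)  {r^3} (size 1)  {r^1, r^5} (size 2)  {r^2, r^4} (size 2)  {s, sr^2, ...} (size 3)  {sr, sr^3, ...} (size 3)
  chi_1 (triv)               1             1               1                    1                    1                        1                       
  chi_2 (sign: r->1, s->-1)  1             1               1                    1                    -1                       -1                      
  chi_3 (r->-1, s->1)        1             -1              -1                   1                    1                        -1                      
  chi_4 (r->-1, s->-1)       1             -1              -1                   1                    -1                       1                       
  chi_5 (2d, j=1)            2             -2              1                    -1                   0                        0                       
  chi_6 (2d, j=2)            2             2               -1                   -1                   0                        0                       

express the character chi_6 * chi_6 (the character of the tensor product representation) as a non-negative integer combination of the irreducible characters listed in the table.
chi_6 tensor chi_6 = chi_1 + chi_2 + chi_6 (all other irreducibles have multiplicity 0).

Solution. The character of a tensor product is the pointwise product (chi_6 * chi_6)(C) = chi_6(C) * chi_6(C):
  {e}: (2)*(2), {r^3}: (2)*(2), {r^1, r^5}: (-1)*(-1), {r^2, r^4}: (-1)*(-1), {s, sr^2, ...}: (0)*(0), {sr, sr^3, ...}: (0)*(0)
so (chi_6 * chi_6) takes values
  {e} -> 4, {r^3} -> 4, {r^1, r^5} -> 1, {r^2, r^4} -> 1, {s, sr^2, ...} -> 0, {sr, sr^3, ...} -> 0.
Now take the inner product of this character with each irreducible chi from the table, <chi_6*chi_6, chi> = (1/12) sum_C |C| (chi_6*chi_6)(C) conj(chi(C)):
  <chi_6*chi_6, chi_1> = (1/12)[1*(4)*conj(1) + 1*(4)*conj(1) + 2*(1)*conj(1) + 2*(1)*conj(1) + 3*(0)*conj(1) + 3*(0)*conj(1)]
      = (1/12)[(4) + (4) + (2) + (2) + (0) + (0)] = 12/12 = 1
  <chi_6*chi_6, chi_2> = (1/12)[1*(4)*conj(1) + 1*(4)*conj(1) + 2*(1)*conj(1) + 2*(1)*conj(1) + 3*(0)*conj(-1) + 3*(0)*conj(-1)]
      = (1/12)[(4) + (4) + (2) + (2) + (0) + (0)] = 12/12 = 1
  <chi_6*chi_6, chi_3> = (1/12)[1*(4)*conj(1) + 1*(4)*conj(-1) + 2*(1)*conj(-1) + 2*(1)*conj(1) + 3*(0)*conj(1) + 3*(0)*conj(-1)]
      = (1/12)[(4) + (-4) + (-2) + (2) + (0) + (0)] = 0/12 = 0
  <chi_6*chi_6, chi_4> = (1/12)[1*(4)*conj(1) + 1*(4)*conj(-1) + 2*(1)*conj(-1) + 2*(1)*conj(1) + 3*(0)*conj(-1) + 3*(0)*conj(1)]
      = (1/12)[(4) + (-4) + (-2) + (2) + (0) + (0)] = 0/12 = 0
  <chi_6*chi_6, chi_5> = (1/12)[1*(4)*conj(2) + 1*(4)*conj(-2) + 2*(1)*conj(1) + 2*(1)*conj(-1) + 3*(0)*conj(0) + 3*(0)*conj(0)]
      = (1/12)[(8) + (-8) + (2) + (-2) + (0) + (0)] = 0/12 = 0
  <chi_6*chi_6, chi_6> = (1/12)[1*(4)*conj(2) + 1*(4)*conj(2) + 2*(1)*conj(-1) + 2*(1)*conj(-1) + 3*(0)*conj(0) + 3*(0)*conj(0)]
      = (1/12)[(8) + (8) + (-2) + (-2) + (0) + (0)] = 12/12 = 1
Hence the multiplicities are chi_1: 1, chi_2: 1, chi_6: 1. Dimension check: dim(chi_6)*dim(chi_6) = 2*2 = 4 and sum (mult * dim) = 1*1 + 1*1 + 1*2 = 4.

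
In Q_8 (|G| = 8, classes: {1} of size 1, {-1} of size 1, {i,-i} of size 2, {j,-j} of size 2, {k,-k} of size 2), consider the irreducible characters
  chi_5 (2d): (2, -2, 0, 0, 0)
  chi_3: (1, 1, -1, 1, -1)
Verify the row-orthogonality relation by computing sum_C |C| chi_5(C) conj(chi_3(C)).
Sum = 0; so <chi_5, chi_3> = 0 (distinct irreducibles are orthogonal).

Solution. Compute term by term over conjugacy classes (|C| * chi_5(C) * conj(chi_3(C))):
  1*(2)*conj(1) + 1*(-2)*conj(1) + 2*(0)*conj(-1) + 2*(0)*conj(1) + 2*(0)*conj(-1)
  = (2) + (-2) + (0) + (0) + (0)
  = 0.
Dividing by |G| = 8 gives 0/8 = 0, matching the row-orthogonality relation <chi_5, chi_3> = [chi_5 = chi_3].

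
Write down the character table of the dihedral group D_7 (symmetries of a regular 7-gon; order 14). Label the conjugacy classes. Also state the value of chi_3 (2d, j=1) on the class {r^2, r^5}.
Conjugacy classes: {e} of size 1, {r^1, r^6} of size 2, {r^2, r^5} of size 2, {r^3, r^4} of size 2, {s, sr, ..., sr^6} of size 7.
Character table:
  irrep \ class              {e} (size 1)  {r^1, r^6} (size 2)  {r^2, r^5} (size 2)  {r^3, r^4} (size 2)  {s, sr, ..., sr^6} (size 7)
  chi_1 (triv)               1             1                    1                    1                    1                          
  chi_2 (sign: r->1, s->-1)  1             1                    1                    1                    -1                         
  chi_3 (2d, j=1)            2             2*cos(2*pi/7)        -2*cos(3*pi/7)       -2*cos(pi/7)         0                          
  chi_4 (2d, j=2)            2             -2*cos(3*pi/7)       -2*cos(pi/7)         2*cos(2*pi/7)        0                          
  chi_5 (2d, j=3)            2             -2*cos(pi/7)         2*cos(2*pi/7)        -2*cos(3*pi/7)       0                          

Spot check: chi_3 (2d, j=1) on {r^2, r^5} = -2*cos(3*pi/7).

Working: D_7 has order 2*7 = 14 with 5 conjugacy classes, hence 5 irreducibles. Sum of squared dims 1 + 1 + 4 + 4 + 4 = 14 = |G|. Linear characters come from the abelianisation; the 2-dimensional irreps have character r^k -> 2*cos(2*pi*j*k/7), reflections -> 0.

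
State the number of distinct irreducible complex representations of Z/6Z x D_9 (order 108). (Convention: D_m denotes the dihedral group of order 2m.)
36

Proof sketch: The number of irreducible complex representations of a finite group equals its number of conjugacy classes. For a direct product, #classes(G x H) = #classes(G) * #classes(H). Z/6Z has 6 classes (abelian), D_9 has 6 classes, so 6 * 6 = 36, so Z/6Z x D_9 (order 108) has exactly 36 irreducible complex representations.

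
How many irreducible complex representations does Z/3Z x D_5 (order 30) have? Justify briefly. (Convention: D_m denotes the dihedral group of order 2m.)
12

Derivation: The number of irreducible complex representations of a finite group equals its number of conjugacy classes. For a direct product, #classes(G x H) = #classes(G) * #classes(H). Z/3Z has 3 classes (abelian), D_5 has 4 classes, so 3 * 4 = 12, so Z/3Z x D_5 (order 30) has exactly 12 irreducible complex representations.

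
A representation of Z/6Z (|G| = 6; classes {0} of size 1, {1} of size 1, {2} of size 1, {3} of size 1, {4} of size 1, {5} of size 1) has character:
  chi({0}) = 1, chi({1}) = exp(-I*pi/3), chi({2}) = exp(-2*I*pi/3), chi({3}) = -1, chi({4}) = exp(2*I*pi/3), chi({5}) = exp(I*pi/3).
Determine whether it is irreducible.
Irreducible: <chi, chi> = 1.

Argument: <chi, chi> = (1/|G|) sum_C |C| * |chi(C)|^2 = (1/6)[1*|1|^2 + 1*|exp(-I*pi/3)|^2 + 1*|exp(-2*I*pi/3)|^2 + 1*|-1|^2 + 1*|exp(2*I*pi/3)|^2 + 1*|exp(I*pi/3)|^2]
  = (1/6)[(1) + (1) + (1) + (1) + (1) + (1)] = 6/6 = 1.
(Exp terms are combined using exp(i*s)*conj(exp(i*t)) = exp(i*(s-t)), and sums of them are collapsed using the identity that for every m > 1 the m distinct m-th roots of unity sum to 0, e.g. 1 + exp(2*I*pi/3) + exp(-2*I*pi/3) = 0.)
A character is irreducible iff <chi, chi> = 1, so this representation is irreducible.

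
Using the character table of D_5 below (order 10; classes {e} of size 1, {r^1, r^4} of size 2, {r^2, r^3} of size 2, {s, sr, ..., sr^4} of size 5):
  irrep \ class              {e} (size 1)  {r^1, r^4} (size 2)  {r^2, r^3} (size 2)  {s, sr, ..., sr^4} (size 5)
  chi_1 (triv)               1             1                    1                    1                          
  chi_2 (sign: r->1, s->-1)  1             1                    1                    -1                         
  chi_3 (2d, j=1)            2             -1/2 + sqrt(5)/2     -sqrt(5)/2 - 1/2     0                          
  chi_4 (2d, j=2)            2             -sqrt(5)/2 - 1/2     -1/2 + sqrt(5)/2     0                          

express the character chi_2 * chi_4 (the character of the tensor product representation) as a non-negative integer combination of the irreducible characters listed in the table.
chi_2 tensor chi_4 = chi_4 (all other irreducibles have multiplicity 0).

Argument: The character of a tensor product is the pointwise product (chi_2 * chi_4)(C) = chi_2(C) * chi_4(C):
  {e}: (1)*(2), {r^1, r^4}: (1)*(-sqrt(5)/2 - 1/2), {r^2, r^3}: (1)*(-1/2 + sqrt(5)/2), {s, sr, ..., sr^4}: (-1)*(0)
so (chi_2 * chi_4) takes values
  {e} -> 2, {r^1, r^4} -> -sqrt(5)/2 - 1/2, {r^2, r^3} -> -1/2 + sqrt(5)/2, {s, sr, ..., sr^4} -> 0.
Now take the inner product of this character with each irreducible chi from the table, <chi_2*chi_4, chi> = (1/10) sum_C |C| (chi_2*chi_4)(C) conj(chi(C)):
  <chi_2*chi_4, chi_1> = (1/10)[1*(2)*conj(1) + 2*(-sqrt(5)/2 - 1/2)*conj(1) + 2*(-1/2 + sqrt(5)/2)*conj(1) + 5*(0)*conj(1)]
      = (1/10)[(2) + (-sqrt(5) - 1) + (-1 + sqrt(5)) + (0)] = 0/10 = 0
  <chi_2*chi_4, chi_2> = (1/10)[1*(2)*conj(1) + 2*(-sqrt(5)/2 - 1/2)*conj(1) + 2*(-1/2 + sqrt(5)/2)*conj(1) + 5*(0)*conj(-1)]
      = (1/10)[(2) + (-sqrt(5) - 1) + (-1 + sqrt(5)) + (0)] = 0/10 = 0
  <chi_2*chi_4, chi_3> = (1/10)[1*(2)*conj(2) + 2*(-sqrt(5)/2 - 1/2)*conj(-1/2 + sqrt(5)/2) + 2*(-1/2 + sqrt(5)/2)*conj(-sqrt(5)/2 - 1/2) + 5*(0)*conj(0)]
      = (1/10)[(4) + (-2) + (-2) + (0)] = 0/10 = 0
  <chi_2*chi_4, chi_4> = (1/10)[1*(2)*conj(2) + 2*(-sqrt(5)/2 - 1/2)*conj(-sqrt(5)/2 - 1/2) + 2*(-1/2 + sqrt(5)/2)*conj(-1/2 + sqrt(5)/2) + 5*(0)*conj(0)]
      = (1/10)[(4) + (sqrt(5) + 3) + (3 - sqrt(5)) + (0)] = 10/10 = 1
Hence the multiplicities are chi_4: 1. Dimension check: dim(chi_2)*dim(chi_4) = 1*2 = 2 and sum (mult * dim) = 1*2 = 2.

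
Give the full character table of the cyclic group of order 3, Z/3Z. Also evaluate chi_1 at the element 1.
Character table of Z/3Z (irreps indexed chi_0,...,chi_2 with chi_k(m) = zeta_3^(k*m), zeta_3 = exp(2*pi*i/3)):
  irrep \ class  {0} (size 1)  {1} (size 1)    {2} (size 1)  
  chi_0          1             1               1             
  chi_1          1             exp(2*I*pi/3)   exp(-2*I*pi/3)
  chi_2          1             exp(-2*I*pi/3)  exp(2*I*pi/3) 

Spot check: chi_1(1) = zeta_3^(1*1) = zeta_3^1 = exp(2*I*pi/3).

Solution. Z/3Z is abelian, so all 3 irreducible complex representations are 1-dimensional. They are given by chi_k(m) = zeta_3^(k*m) for k = 0,...,2. Row orthogonality: sum_m chi_k(m) conj(chi_l(m)) = 3 * [k = l].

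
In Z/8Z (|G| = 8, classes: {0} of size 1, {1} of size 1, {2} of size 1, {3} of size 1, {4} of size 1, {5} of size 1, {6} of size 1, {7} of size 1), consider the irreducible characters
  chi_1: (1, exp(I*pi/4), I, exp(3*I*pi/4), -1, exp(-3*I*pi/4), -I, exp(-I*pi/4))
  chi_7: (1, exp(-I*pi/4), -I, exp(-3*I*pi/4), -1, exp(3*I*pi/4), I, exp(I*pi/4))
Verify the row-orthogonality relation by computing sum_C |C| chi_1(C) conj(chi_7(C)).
Sum = 0; so <chi_1, chi_7> = 0 (distinct irreducibles are orthogonal).

Details: Compute term by term over conjugacy classes (|C| * chi_1(C) * conj(chi_7(C))):
  1*(1)*conj(1) + 1*(exp(I*pi/4))*conj(exp(-I*pi/4)) + 1*(I)*conj(-I) + 1*(exp(3*I*pi/4))*conj(exp(-3*I*pi/4)) + 1*(-1)*conj(-1) + 1*(exp(-3*I*pi/4))*conj(exp(3*I*pi/4)) + 1*(-I)*conj(I) + 1*(exp(-I*pi/4))*conj(exp(I*pi/4))
  = (1) + (I) + (-1) + (-I) + (1) + (I) + (-1) + (-I)
  = 0.
(Exp terms are combined using exp(i*s)*conj(exp(i*t)) = exp(i*(s-t)), and sums of them are collapsed using the identity that for every m > 1 the m distinct m-th roots of unity sum to 0, e.g. 1 + exp(2*I*pi/3) + exp(-2*I*pi/3) = 0.)
Dividing by |G| = 8 gives 0/8 = 0, matching the row-orthogonality relation <chi_1, chi_7> = [chi_1 = chi_7].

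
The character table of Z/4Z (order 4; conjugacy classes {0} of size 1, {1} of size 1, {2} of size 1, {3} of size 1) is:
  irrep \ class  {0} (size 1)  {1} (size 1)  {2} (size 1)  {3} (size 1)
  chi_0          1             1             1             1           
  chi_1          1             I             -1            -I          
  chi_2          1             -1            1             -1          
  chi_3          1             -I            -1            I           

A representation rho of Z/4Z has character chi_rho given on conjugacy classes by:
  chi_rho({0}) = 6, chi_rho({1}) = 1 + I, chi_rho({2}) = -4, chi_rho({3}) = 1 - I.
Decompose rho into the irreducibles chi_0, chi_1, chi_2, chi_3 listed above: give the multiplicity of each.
Multiplicities: chi_0: 1, chi_1: 3, chi_2: 0, chi_3: 2.

Working: Use <chi_rho, chi> = (1/|G|) sum_C |C| * chi_rho(C) * conj(chi(C)) with |G| = 4 for each irreducible chi in the table:
  <chi_rho, chi_0> = (1/4)[1*(6)*conj(1) + 1*(1 + I)*conj(1) + 1*(-4)*conj(1) + 1*(1 - I)*conj(1)]
      = (1/4)[(6) + (1 + I) + (-4) + (1 - I)] = 4/4 = 1
  <chi_rho, chi_1> = (1/4)[1*(6)*conj(1) + 1*(1 + I)*conj(I) + 1*(-4)*conj(-1) + 1*(1 - I)*conj(-I)]
      = (1/4)[(6) + (1 - I) + (4) + (1 + I)] = 12/4 = 3
  <chi_rho, chi_2> = (1/4)[1*(6)*conj(1) + 1*(1 + I)*conj(-1) + 1*(-4)*conj(1) + 1*(1 - I)*conj(-1)]
      = (1/4)[(6) + (-1 - I) + (-4) + (-1 + I)] = 0/4 = 0
  <chi_rho, chi_3> = (1/4)[1*(6)*conj(1) + 1*(1 + I)*conj(-I) + 1*(-4)*conj(-1) + 1*(1 - I)*conj(I)]
      = (1/4)[(6) + (-1 + I) + (4) + (-1 - I)] = 8/4 = 2
(Exp terms are combined using exp(i*s)*conj(exp(i*t)) = exp(i*(s-t)), and sums of them are collapsed using the identity that for every m > 1 the m distinct m-th roots of unity sum to 0, e.g. 1 + exp(2*I*pi/3) + exp(-2*I*pi/3) = 0.)
Dimension check: dim(rho) = sum (mult * dim) = 1*1 + 3*1 + 0*1 + 2*1 = 6 = chi_rho(e) = 6.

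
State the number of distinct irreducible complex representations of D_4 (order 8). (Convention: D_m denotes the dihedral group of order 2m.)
5

The number of irreducible complex representations of a finite group equals its number of conjugacy classes. D_4 has 5 conjugacy classes (n/2 + 3 for n even), so D_4 (order 8) has exactly 5 irreducible complex representations.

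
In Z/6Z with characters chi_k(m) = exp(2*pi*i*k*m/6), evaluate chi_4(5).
chi_4(5) = zeta_6^20 = exp(2*I*pi/3)

Justification: chi_4(5) = zeta_6^(4*5) = zeta_6^20. Since zeta_6^6 = 1, this equals zeta_6^2 = exp(2*pi*i*2/6) = exp(2*I*pi/3).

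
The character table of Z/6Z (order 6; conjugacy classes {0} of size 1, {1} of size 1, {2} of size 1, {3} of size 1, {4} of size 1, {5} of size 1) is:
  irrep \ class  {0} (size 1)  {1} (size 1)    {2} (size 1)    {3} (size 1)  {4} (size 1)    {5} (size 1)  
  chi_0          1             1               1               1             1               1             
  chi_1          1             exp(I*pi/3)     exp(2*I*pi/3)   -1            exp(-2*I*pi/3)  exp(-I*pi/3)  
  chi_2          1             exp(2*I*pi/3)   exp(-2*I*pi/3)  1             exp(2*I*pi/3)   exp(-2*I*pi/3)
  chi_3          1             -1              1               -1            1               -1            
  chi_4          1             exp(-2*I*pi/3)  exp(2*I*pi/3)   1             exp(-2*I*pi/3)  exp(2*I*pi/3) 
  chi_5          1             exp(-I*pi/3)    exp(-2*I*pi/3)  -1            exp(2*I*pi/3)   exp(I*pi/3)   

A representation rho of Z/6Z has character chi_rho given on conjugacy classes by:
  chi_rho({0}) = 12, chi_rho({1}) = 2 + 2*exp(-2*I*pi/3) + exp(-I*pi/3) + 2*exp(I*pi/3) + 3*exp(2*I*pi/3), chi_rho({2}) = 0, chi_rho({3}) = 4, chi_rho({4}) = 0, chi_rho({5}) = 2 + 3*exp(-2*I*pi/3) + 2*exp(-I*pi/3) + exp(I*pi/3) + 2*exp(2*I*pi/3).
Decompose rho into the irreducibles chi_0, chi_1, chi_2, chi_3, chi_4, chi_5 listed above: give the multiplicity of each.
Multiplicities: chi_0: 3, chi_1: 2, chi_2: 3, chi_3: 1, chi_4: 2, chi_5: 1.

Working: Use <chi_rho, chi> = (1/|G|) sum_C |C| * chi_rho(C) * conj(chi(C)) with |G| = 6 for each irreducible chi in the table:
  <chi_rho, chi_0> = (1/6)[1*(12)*conj(1) + 1*(2 + 2*exp(-2*I*pi/3) + exp(-I*pi/3) + 2*exp(I*pi/3) + 3*exp(2*I*pi/3))*conj(1) + 1*(0)*conj(1) + 1*(4)*conj(1) + 1*(0)*conj(1) + 1*(2 + 3*exp(-2*I*pi/3) + 2*exp(-I*pi/3) + exp(I*pi/3) + 2*exp(2*I*pi/3))*conj(1)]
      = (1/6)[(12) + (2 + 2*exp(-2*I*pi/3) + exp(-I*pi/3) + 2*exp(I*pi/3) + 3*exp(2*I*pi/3)) + (0) + (4) + (0) + (2 + 3*exp(-2*I*pi/3) + 2*exp(-I*pi/3) + exp(I*pi/3) + 2*exp(2*I*pi/3))] = 18/6 = 3
  <chi_rho, chi_1> = (1/6)[1*(12)*conj(1) + 1*(2 + 2*exp(-2*I*pi/3) + exp(-I*pi/3) + 2*exp(I*pi/3) + 3*exp(2*I*pi/3))*conj(exp(I*pi/3)) + 1*(0)*conj(exp(2*I*pi/3)) + 1*(4)*conj(-1) + 1*(0)*conj(exp(-2*I*pi/3)) + 1*(2 + 3*exp(-2*I*pi/3) + 2*exp(-I*pi/3) + exp(I*pi/3) + 2*exp(2*I*pi/3))*conj(exp(-I*pi/3))]
      = (1/6)[(12) + (2) + (0) + (-4) + (0) + (2)] = 12/6 = 2
  <chi_rho, chi_2> = (1/6)[1*(12)*conj(1) + 1*(2 + 2*exp(-2*I*pi/3) + exp(-I*pi/3) + 2*exp(I*pi/3) + 3*exp(2*I*pi/3))*conj(exp(2*I*pi/3)) + 1*(0)*conj(exp(-2*I*pi/3)) + 1*(4)*conj(1) + 1*(0)*conj(exp(2*I*pi/3)) + 1*(2 + 3*exp(-2*I*pi/3) + 2*exp(-I*pi/3) + exp(I*pi/3) + 2*exp(2*I*pi/3))*conj(exp(-2*I*pi/3))]
      = (1/6)[(12) + (2 + 2*exp(-2*I*pi/3) + 2*exp(-I*pi/3) + 2*exp(2*I*pi/3)) + (0) + (4) + (0) + (2 + 2*exp(-2*I*pi/3) + 2*exp(2*I*pi/3) + 2*exp(I*pi/3))] = 18/6 = 3
  <chi_rho, chi_3> = (1/6)[1*(12)*conj(1) + 1*(2 + 2*exp(-2*I*pi/3) + exp(-I*pi/3) + 2*exp(I*pi/3) + 3*exp(2*I*pi/3))*conj(-1) + 1*(0)*conj(1) + 1*(4)*conj(-1) + 1*(0)*conj(1) + 1*(2 + 3*exp(-2*I*pi/3) + 2*exp(-I*pi/3) + exp(I*pi/3) + 2*exp(2*I*pi/3))*conj(-1)]
      = (1/6)[(12) + (-2 - 3*exp(2*I*pi/3) - 2*exp(I*pi/3) - exp(-I*pi/3) - 2*exp(-2*I*pi/3)) + (0) + (-4) + (0) + (-2 - 2*exp(2*I*pi/3) - exp(I*pi/3) - 2*exp(-I*pi/3) - 3*exp(-2*I*pi/3))] = 6/6 = 1
  <chi_rho, chi_4> = (1/6)[1*(12)*conj(1) + 1*(2 + 2*exp(-2*I*pi/3) + exp(-I*pi/3) + 2*exp(I*pi/3) + 3*exp(2*I*pi/3))*conj(exp(-2*I*pi/3)) + 1*(0)*conj(exp(2*I*pi/3)) + 1*(4)*conj(1) + 1*(0)*conj(exp(-2*I*pi/3)) + 1*(2 + 3*exp(-2*I*pi/3) + 2*exp(-I*pi/3) + exp(I*pi/3) + 2*exp(2*I*pi/3))*conj(exp(2*I*pi/3))]
      = (1/6)[(12) + (-2) + (0) + (4) + (0) + (-2)] = 12/6 = 2
  <chi_rho, chi_5> = (1/6)[1*(12)*conj(1) + 1*(2 + 2*exp(-2*I*pi/3) + exp(-I*pi/3) + 2*exp(I*pi/3) + 3*exp(2*I*pi/3))*conj(exp(-I*pi/3)) + 1*(0)*conj(exp(-2*I*pi/3)) + 1*(4)*conj(-1) + 1*(0)*conj(exp(2*I*pi/3)) + 1*(2 + 3*exp(-2*I*pi/3) + 2*exp(-I*pi/3) + exp(I*pi/3) + 2*exp(2*I*pi/3))*conj(exp(I*pi/3))]
      = (1/6)[(12) + (-2 + 2*exp(-I*pi/3) + 2*exp(2*I*pi/3) + 2*exp(I*pi/3)) + (0) + (-4) + (0) + (-2 + 2*exp(-2*I*pi/3) + 2*exp(-I*pi/3) + 2*exp(I*pi/3))] = 6/6 = 1
(Exp terms are combined using exp(i*s)*conj(exp(i*t)) = exp(i*(s-t)), and sums of them are collapsed using the identity that for every m > 1 the m distinct m-th roots of unity sum to 0, e.g. 1 + exp(2*I*pi/3) + exp(-2*I*pi/3) = 0.)
Dimension check: dim(rho) = sum (mult * dim) = 3*1 + 2*1 + 3*1 + 1*1 + 2*1 + 1*1 = 12 = chi_rho(e) = 12.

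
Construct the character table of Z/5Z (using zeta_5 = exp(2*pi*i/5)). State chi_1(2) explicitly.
Character table of Z/5Z (irreps indexed chi_0,...,chi_4 with chi_k(m) = zeta_5^(k*m), zeta_5 = exp(2*pi*i/5)):
  irrep \ class  {0} (size 1)  {1} (size 1)    {2} (size 1)    {3} (size 1)    {4} (size 1)  
  chi_0          1             1               1               1               1             
  chi_1          1             exp(2*I*pi/5)   exp(4*I*pi/5)   exp(-4*I*pi/5)  exp(-2*I*pi/5)
  chi_2          1             exp(4*I*pi/5)   exp(-2*I*pi/5)  exp(2*I*pi/5)   exp(-4*I*pi/5)
  chi_3          1             exp(-4*I*pi/5)  exp(2*I*pi/5)   exp(-2*I*pi/5)  exp(4*I*pi/5) 
  chi_4          1             exp(-2*I*pi/5)  exp(-4*I*pi/5)  exp(4*I*pi/5)   exp(2*I*pi/5) 

Spot check: chi_1(2) = zeta_5^(1*2) = zeta_5^2 = exp(4*I*pi/5).

Explanation: Z/5Z is abelian, so all 5 irreducible complex representations are 1-dimensional. They are given by chi_k(m) = zeta_5^(k*m) for k = 0,...,4. Row orthogonality: sum_m chi_k(m) conj(chi_l(m)) = 5 * [k = l].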